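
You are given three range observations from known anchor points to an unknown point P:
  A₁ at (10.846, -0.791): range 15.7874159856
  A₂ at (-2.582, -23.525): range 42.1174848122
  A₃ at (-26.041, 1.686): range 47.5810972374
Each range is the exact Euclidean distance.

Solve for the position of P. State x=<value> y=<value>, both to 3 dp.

eq1: (x − 10.846)² + (y + 0.791)² = 15.7874159856²
eq2: (x + 2.582)² + (y + 23.525)² = 42.1174848122²
eq3: (x + 26.041)² + (y − 1.686)² = 47.5810972374²
eq2−eq1, eq2−eq3 (x²,y² cancel):
  26.856·x + 45.468·y = 1082.809071
  -46.918·x + 50.422·y = -369.194359
det = 26.856·50.422 − 45.468·-46.918 = 3487.400856
x = (1082.809071·50.422 − 45.468·-369.194359) / 3487.400856 = 20.469092
y = (26.856·-369.194359 − 1082.809071·-46.918) / 3487.400856 = 11.724535

x=20.469 y=11.725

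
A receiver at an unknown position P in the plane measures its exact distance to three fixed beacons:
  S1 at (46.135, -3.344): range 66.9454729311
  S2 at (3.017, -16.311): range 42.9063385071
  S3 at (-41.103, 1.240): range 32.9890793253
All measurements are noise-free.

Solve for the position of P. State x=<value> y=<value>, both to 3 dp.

eq1: (x − 46.135)² + (y + 3.344)² = 66.9454729311²
eq2: (x − 3.017)² + (y + 16.311)² = 42.9063385071²
eq3: (x + 41.103)² + (y − 1.240)² = 32.9890793253²
eq2−eq1, eq2−eq3 (x²,y² cancel):
  86.236·x + 25.934·y = -776.272911
  -88.240·x + 35.102·y = 2168.517728
det = 86.236·35.102 − 25.934·-88.240 = 5315.472232
x = (-776.272911·35.102 − 25.934·2168.517728) / 5315.472232 = -15.706426
y = (86.236·2168.517728 − -776.272911·-88.240) / 5315.472232 = 22.294533

x=-15.706 y=22.295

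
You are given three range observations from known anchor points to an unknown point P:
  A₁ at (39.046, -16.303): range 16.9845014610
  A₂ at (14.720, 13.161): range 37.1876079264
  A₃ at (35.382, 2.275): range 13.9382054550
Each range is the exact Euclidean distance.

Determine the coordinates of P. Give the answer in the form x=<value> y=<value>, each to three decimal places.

eq1: (x − 39.046)² + (y + 16.303)² = 16.9845014610²
eq2: (x − 14.720)² + (y − 13.161)² = 37.1876079264²
eq3: (x − 35.382)² + (y − 2.275)² = 13.9382054550²
eq3−eq1, eq3−eq2 (x²,y² cancel):
  7.328·x − 37.156·y = 439.116657
  -41.324·x + 21.772·y = -2055.815840
det = 7.328·21.772 − -37.156·-41.324 = -1375.889328
x = (439.116657·21.772 − -37.156·-2055.815840) / -1375.889328 = 48.568910
y = (7.328·-2055.815840 − 439.116657·-41.324) / -1375.889328 = -2.239307

x=48.569 y=-2.239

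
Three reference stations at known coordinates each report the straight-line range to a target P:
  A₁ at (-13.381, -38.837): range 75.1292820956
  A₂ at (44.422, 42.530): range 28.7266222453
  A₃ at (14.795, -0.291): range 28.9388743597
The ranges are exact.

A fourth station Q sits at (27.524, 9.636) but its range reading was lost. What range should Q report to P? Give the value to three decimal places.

eq1: (x + 13.381)² + (y + 38.837)² = 75.1292820956²
eq2: (x − 44.422)² + (y − 42.530)² = 28.7266222453²
eq3: (x − 14.795)² + (y + 0.291)² = 28.9388743597²
eq3−eq2, eq3−eq1 (x²,y² cancel):
  59.254·x + 85.642·y = 3575.377902
  -56.352·x − 77.092·y = -3338.563555
det = 59.254·-77.092 − 85.642·-56.352 = 258.088616
x = (3575.377902·-77.092 − 85.642·-3338.563555) / 258.088616 = 39.863156
y = (59.254·-3338.563555 − 3575.377902·-56.352) / 258.088616 = 14.167423
|P − Q| = √((39.863156 − 27.524)² + (14.167423 − 9.636)²) = 13.144907

13.145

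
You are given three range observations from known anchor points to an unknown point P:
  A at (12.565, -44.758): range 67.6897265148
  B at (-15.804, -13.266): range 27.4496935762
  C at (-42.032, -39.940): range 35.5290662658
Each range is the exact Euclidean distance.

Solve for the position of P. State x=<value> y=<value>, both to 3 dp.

x=-41.786 y=-4.412

eq1: (x − 12.565)² + (y + 44.758)² = 67.6897265148²
eq2: (x + 15.804)² + (y + 13.266)² = 27.4496935762²
eq3: (x + 42.032)² + (y + 39.940)² = 35.5290662658²
eq1−eq3, eq1−eq2 (x²,y² cancel):
  -109.194·x + 9.636·y = 4520.319361
  -56.738·x + 62.984·y = 2093.008781
det = -109.194·62.984 − 9.636·-56.738 = -6330.747528
x = (4520.319361·62.984 − 9.636·2093.008781) / -6330.747528 = -41.786465
y = (-109.194·2093.008781 − 4520.319361·-56.738) / -6330.747528 = -4.411782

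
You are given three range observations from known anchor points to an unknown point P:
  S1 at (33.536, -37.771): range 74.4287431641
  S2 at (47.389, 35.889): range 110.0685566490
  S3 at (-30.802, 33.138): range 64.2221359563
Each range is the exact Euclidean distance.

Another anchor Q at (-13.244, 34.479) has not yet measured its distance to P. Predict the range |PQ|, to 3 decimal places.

eq1: (x − 33.536)² + (y + 37.771)² = 74.4287431641²
eq2: (x − 47.389)² + (y − 35.889)² = 110.0685566490²
eq3: (x + 30.802)² + (y − 33.138)² = 64.2221359563²
eq3−eq2, eq3−eq1 (x²,y² cancel):
  156.382·x + 5.502·y = -6503.757022
  128.676·x − 141.818·y = -910.733573
det = 156.382·-141.818 − 5.502·128.676 = -22885.757828
x = (-6503.757022·-141.818 − 5.502·-910.733573) / -22885.757828 = -40.521300
y = (156.382·-910.733573 − -6503.757022·128.676) / -22885.757828 = -30.344422
|P − Q| = √((-40.521300 − -13.244)² + (-30.344422 − 34.479)²) = 70.328708

70.329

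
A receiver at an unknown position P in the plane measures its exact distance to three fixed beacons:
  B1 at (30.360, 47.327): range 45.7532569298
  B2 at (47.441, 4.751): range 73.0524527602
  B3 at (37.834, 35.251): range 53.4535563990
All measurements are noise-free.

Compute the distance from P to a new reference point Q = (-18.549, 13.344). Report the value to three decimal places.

29.306

eq1: (x − 30.360)² + (y − 47.327)² = 45.7532569298²
eq2: (x − 47.441)² + (y − 4.751)² = 73.0524527602²
eq3: (x − 37.834)² + (y − 35.251)² = 53.4535563990²
eq3−eq1, eq3−eq2 (x²,y² cancel):
  -14.948·x + 24.152·y = 1251.452144
  19.214·x − 61.000·y = -2880.202238
det = -14.948·-61.000 − 24.152·19.214 = 447.771472
x = (1251.452144·-61.000 − 24.152·-2880.202238) / 447.771472 = -15.132577
y = (-14.948·-2880.202238 − 1251.452144·19.214) / 447.771472 = 42.449916
|P − Q| = √((-15.132577 − -18.549)² + (42.449916 − 13.344)²) = 29.305739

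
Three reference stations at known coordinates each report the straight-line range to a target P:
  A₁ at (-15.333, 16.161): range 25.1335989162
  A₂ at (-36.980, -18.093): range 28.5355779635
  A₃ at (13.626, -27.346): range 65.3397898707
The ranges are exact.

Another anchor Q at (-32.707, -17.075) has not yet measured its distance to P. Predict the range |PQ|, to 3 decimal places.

28.278

eq1: (x + 15.333)² + (y − 16.161)² = 25.1335989162²
eq2: (x + 36.980)² + (y + 18.093)² = 28.5355779635²
eq3: (x − 13.626)² + (y + 27.346)² = 65.3397898707²
eq3−eq1, eq3−eq2 (x²,y² cancel):
  -57.918·x + 87.014·y = 3200.397564
  -101.212·x + 18.506·y = 4216.414388
det = -57.918·18.506 − 87.014·-101.212 = 7735.030460
x = (3200.397564·18.506 − 87.014·4216.414388) / 7735.030460 = -39.774960
y = (-57.918·4216.414388 − 3200.397564·-101.212) / 7735.030460 = 10.305370
|P − Q| = √((-39.774960 − -32.707)² + (10.305370 − -17.075)²) = 28.277919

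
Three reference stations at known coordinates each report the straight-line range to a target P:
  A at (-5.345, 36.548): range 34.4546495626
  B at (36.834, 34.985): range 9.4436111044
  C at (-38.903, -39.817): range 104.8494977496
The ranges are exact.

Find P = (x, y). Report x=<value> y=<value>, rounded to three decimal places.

eq1: (x + 5.345)² + (y − 36.548)² = 34.4546495626²
eq2: (x − 36.834)² + (y − 34.985)² = 9.4436111044²
eq3: (x + 38.903)² + (y + 39.817)² = 104.8494977496²
eq3−eq2, eq3−eq1 (x²,y² cancel):
  151.474·x + 149.604·y = 10386.092271
  67.116·x + 152.730·y = 8071.782733
det = 151.474·152.730 − 149.604·67.116 = 13093.801956
x = (10386.092271·152.730 − 149.604·8071.782733) / 13093.801956 = 28.921843
y = (151.474·8071.782733 − 10386.092271·67.116) / 13093.801956 = 40.140538

x=28.922 y=40.141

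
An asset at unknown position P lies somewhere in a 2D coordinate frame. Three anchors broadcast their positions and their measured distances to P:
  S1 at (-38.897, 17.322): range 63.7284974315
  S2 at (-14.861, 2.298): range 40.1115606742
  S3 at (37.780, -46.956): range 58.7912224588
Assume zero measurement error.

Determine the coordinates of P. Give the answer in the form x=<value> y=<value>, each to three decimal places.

x=24.444 y=10.303

eq1: (x + 38.897)² + (y − 17.322)² = 63.7284974315²
eq2: (x + 14.861)² + (y − 2.298)² = 40.1115606742²
eq3: (x − 37.780)² + (y + 46.956)² = 58.7912224588²
eq1−eq3, eq1−eq2 (x²,y² cancel):
  153.354·x − 128.556·y = 2424.079590
  48.072·x − 30.048·y = 865.485917
det = 153.354·-30.048 − -128.556·48.072 = 1571.963040
x = (2424.079590·-30.048 − -128.556·865.485917) / 1571.963040 = 24.443745
y = (153.354·865.485917 − 2424.079590·48.072) / 1571.963040 = 10.302643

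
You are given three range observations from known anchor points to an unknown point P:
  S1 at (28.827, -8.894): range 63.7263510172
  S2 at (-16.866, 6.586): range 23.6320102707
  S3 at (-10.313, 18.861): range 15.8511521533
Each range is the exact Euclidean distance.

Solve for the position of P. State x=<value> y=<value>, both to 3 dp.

eq1: (x − 28.827)² + (y + 8.894)² = 63.7263510172²
eq2: (x + 16.866)² + (y − 6.586)² = 23.6320102707²
eq3: (x + 10.313)² + (y − 18.861)² = 15.8511521533²
eq1−eq3, eq1−eq2 (x²,y² cancel):
  -78.280·x + 55.510·y = 3361.784914
  -91.386·x + 30.960·y = 2920.314092
det = -78.280·30.960 − 55.510·-91.386 = 2649.288060
x = (3361.784914·30.960 − 55.510·2920.314092) / 2649.288060 = -21.902403
y = (-78.280·2920.314092 − 3361.784914·-91.386) / 2649.288060 = 29.675100

x=-21.902 y=29.675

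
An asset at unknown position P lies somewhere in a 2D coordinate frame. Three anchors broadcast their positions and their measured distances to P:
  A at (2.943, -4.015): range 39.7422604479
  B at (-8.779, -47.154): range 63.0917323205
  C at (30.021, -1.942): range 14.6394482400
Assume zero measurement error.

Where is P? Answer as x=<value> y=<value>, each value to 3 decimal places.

eq1: (x − 2.943)² + (y + 4.015)² = 39.7422604479²
eq2: (x + 8.779)² + (y + 47.154)² = 63.0917323205²
eq3: (x − 30.021)² + (y + 1.942)² = 14.6394482400²
eq2−eq1, eq2−eq3 (x²,y² cancel):
  23.444·x + 86.278·y = 125.330339
  77.600·x + 90.424·y = 2370.714490
det = 23.444·90.424 − 86.278·77.600 = -4575.272544
x = (125.330339·90.424 − 86.278·2370.714490) / -4575.272544 = 42.228661
y = (23.444·2370.714490 − 125.330339·77.600) / -4575.272544 = -10.022003

x=42.229 y=-10.022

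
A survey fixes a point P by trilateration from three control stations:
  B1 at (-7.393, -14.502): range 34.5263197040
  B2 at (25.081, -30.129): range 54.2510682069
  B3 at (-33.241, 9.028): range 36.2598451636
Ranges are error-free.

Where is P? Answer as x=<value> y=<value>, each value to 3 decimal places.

x=1.674 y=18.813

eq1: (x + 7.393)² + (y + 14.502)² = 34.5263197040²
eq2: (x − 25.081)² + (y + 30.129)² = 54.2510682069²
eq3: (x + 33.241)² + (y − 9.028)² = 36.2598451636²
eq2−eq1, eq2−eq3 (x²,y² cancel):
  -64.948·x + 31.254·y = 479.262900
  -116.644·x + 78.314·y = 1278.057693
det = -64.948·78.314 − 31.254·-116.644 = -1440.746096
x = (479.262900·78.314 − 31.254·1278.057693) / -1440.746096 = 1.673730
y = (-64.948·1278.057693 − 479.262900·-116.644) / -1440.746096 = 18.812579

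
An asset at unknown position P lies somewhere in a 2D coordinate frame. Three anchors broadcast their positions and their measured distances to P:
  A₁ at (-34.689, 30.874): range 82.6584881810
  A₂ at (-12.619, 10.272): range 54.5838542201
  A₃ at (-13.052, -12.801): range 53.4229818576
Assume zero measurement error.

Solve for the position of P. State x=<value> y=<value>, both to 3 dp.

x=39.794 y=-4.969

eq1: (x + 34.689)² + (y − 30.874)² = 82.6584881810²
eq2: (x + 12.619)² + (y − 10.272)² = 54.5838542201²
eq3: (x + 13.052)² + (y + 12.801)² = 53.4229818576²
eq1−eq3, eq1−eq2 (x²,y² cancel):
  43.274·x − 87.350·y = 2156.100386
  44.140·x − 41.204·y = 1961.251075
det = 43.274·-41.204 − -87.350·44.140 = 2072.567104
x = (2156.100386·-41.204 − -87.350·1961.251075) / 2072.567104 = 39.793800
y = (43.274·1961.251075 − 2156.100386·44.140) / 2072.567104 = -4.969244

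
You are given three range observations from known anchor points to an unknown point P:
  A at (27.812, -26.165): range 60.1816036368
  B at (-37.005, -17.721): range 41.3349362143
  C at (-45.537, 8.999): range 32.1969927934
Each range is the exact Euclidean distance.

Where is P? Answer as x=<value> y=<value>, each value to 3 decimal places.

eq1: (x − 27.812)² + (y + 26.165)² = 60.1816036368²
eq2: (x + 37.005)² + (y + 17.721)² = 41.3349362143²
eq3: (x + 45.537)² + (y − 8.999)² = 32.1969927934²
eq3−eq1, eq3−eq2 (x²,y² cancel):
  146.698·x − 70.328·y = -3281.664872
  17.064·x − 53.440·y = -1143.127111
det = 146.698·-53.440 − -70.328·17.064 = -6639.464128
x = (-3281.664872·-53.440 − -70.328·-1143.127111) / -6639.464128 = -14.305119
y = (146.698·-1143.127111 − -3281.664872·17.064) / -6639.464128 = 16.823064

x=-14.305 y=16.823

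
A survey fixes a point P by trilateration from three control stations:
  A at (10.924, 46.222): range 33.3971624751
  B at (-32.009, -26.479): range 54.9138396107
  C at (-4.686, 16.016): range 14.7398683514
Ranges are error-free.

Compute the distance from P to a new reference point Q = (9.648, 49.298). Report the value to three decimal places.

eq1: (x − 10.924)² + (y − 46.222)² = 33.3971624751²
eq2: (x + 32.009)² + (y + 26.479)² = 54.9138396107²
eq3: (x + 4.686)² + (y − 16.016)² = 14.7398683514²
eq3−eq2, eq3−eq1 (x²,y² cancel):
  -54.646·x − 84.990·y = -1351.023392
  31.220·x + 60.412·y = 1079.229466
det = -54.646·60.412 − -84.990·31.220 = -647.886352
x = (-1351.023392·60.412 − -84.990·1079.229466) / -647.886352 = -15.597932
y = (-54.646·1079.229466 − -1351.023392·31.220) / -647.886352 = 25.925261
|P − Q| = √((-15.597932 − 9.648)² + (25.925261 − 49.298)²) = 34.404098

34.404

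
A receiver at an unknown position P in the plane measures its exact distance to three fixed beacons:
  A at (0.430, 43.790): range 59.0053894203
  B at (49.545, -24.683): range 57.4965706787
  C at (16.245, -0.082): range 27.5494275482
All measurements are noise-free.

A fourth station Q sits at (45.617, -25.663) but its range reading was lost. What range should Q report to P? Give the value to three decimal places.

eq1: (x − 0.430)² + (y − 43.790)² = 59.0053894203²
eq2: (x − 49.545)² + (y + 24.683)² = 57.4965706787²
eq3: (x − 16.245)² + (y + 0.082)² = 27.5494275482²
eq3−eq1, eq3−eq2 (x²,y² cancel):
  -31.630·x + 87.744·y = -1068.822771
  66.600·x − 49.202·y = 253.166083
det = -31.630·-49.202 − 87.744·66.600 = -4287.491140
x = (-1068.822771·-49.202 − 87.744·253.166083) / -4287.491140 = -7.084426
y = (-31.630·253.166083 − -1068.822771·66.600) / -4287.491140 = -14.734947
|P − Q| = √((-7.084426 − 45.617)² + (-14.734947 − -25.663)²) = 53.822511

53.823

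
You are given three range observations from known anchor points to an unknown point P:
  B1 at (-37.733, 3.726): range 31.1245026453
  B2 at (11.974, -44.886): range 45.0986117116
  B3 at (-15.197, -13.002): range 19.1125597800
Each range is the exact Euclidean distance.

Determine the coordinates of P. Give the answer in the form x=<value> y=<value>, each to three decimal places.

x=-29.055 y=-26.164

eq1: (x + 37.733)² + (y − 3.726)² = 31.1245026453²
eq2: (x − 11.974)² + (y + 44.886)² = 45.0986117116²
eq3: (x + 15.197)² + (y + 13.002)² = 19.1125597800²
eq1−eq2, eq1−eq3 (x²,y² cancel):
  99.414·x − 97.224·y = -344.682806
  45.072·x − 33.456·y = -434.216828
det = 99.414·-33.456 − -97.224·45.072 = 1056.085344
x = (-344.682806·-33.456 − -97.224·-434.216828) / 1056.085344 = -29.055028
y = (99.414·-434.216828 − -344.682806·45.072) / 1056.085344 = -26.164257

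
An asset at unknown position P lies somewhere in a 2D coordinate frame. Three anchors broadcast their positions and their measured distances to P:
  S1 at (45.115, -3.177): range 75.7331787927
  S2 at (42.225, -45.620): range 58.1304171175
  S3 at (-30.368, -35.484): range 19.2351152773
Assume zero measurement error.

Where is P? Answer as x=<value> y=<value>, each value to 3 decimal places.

eq1: (x − 45.115)² + (y + 3.177)² = 75.7331787927²
eq2: (x − 42.225)² + (y + 45.620)² = 58.1304171175²
eq3: (x + 30.368)² + (y + 35.484)² = 19.2351152773²
eq3−eq2, eq3−eq1 (x²,y² cancel):
  145.186·x − 20.272·y = -1326.350390
  150.966·x + 64.614·y = -5501.397836
det = 145.186·64.614 − -20.272·150.966 = 12441.430956
x = (-1326.350390·64.614 − -20.272·-5501.397836) / 12441.430956 = -15.852288
y = (145.186·-5501.397836 − -1326.350390·150.966) / 12441.430956 = -48.104767

x=-15.852 y=-48.105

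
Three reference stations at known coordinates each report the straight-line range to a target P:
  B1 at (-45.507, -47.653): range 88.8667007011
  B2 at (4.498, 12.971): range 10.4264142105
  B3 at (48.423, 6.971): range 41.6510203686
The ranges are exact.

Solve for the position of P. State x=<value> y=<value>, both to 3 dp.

x=9.602 y=22.063

eq1: (x + 45.507)² + (y + 47.653)² = 88.8667007011²
eq2: (x − 4.498)² + (y − 12.971)² = 10.4264142105²
eq3: (x − 48.423)² + (y − 6.971)² = 41.6510203686²
eq1−eq3, eq1−eq2 (x²,y² cancel):
  187.860·x + 109.248·y = 4214.169308
  100.010·x + 121.248·y = 3635.363767
det = 187.860·121.248 − 109.248·100.010 = 11851.756800
x = (4214.169308·121.248 − 109.248·3635.363767) / 11851.756800 = 9.602237
y = (187.860·3635.363767 − 4214.169308·100.010) / 11851.756800 = 22.062583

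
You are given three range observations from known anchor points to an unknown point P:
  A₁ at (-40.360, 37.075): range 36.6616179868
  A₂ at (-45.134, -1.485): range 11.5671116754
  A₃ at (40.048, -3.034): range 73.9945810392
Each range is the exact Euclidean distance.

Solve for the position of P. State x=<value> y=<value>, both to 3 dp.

x=-33.837 y=0.998

eq1: (x + 40.360)² + (y − 37.075)² = 36.6616179868²
eq2: (x + 45.134)² + (y + 1.485)² = 11.5671116754²
eq3: (x − 40.048)² + (y + 3.034)² = 73.9945810392²
eq2−eq3, eq2−eq1 (x²,y² cancel):
  170.364·x − 3.098·y = -5767.635672
  9.548·x + 77.120·y = -246.074117
det = 170.364·77.120 − -3.098·9.548 = 13168.051384
x = (-5767.635672·77.120 − -3.098·-246.074117) / 13168.051384 = -33.836624
y = (170.364·-246.074117 − -5767.635672·9.548) / 13168.051384 = 0.998418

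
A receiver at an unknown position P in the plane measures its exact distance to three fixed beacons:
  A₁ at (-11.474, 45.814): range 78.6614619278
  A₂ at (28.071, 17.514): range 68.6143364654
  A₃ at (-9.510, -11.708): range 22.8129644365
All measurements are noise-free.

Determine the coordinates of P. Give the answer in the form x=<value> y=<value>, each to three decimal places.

x=-18.908 y=-32.495

eq1: (x + 11.474)² + (y − 45.814)² = 78.6614619278²
eq2: (x − 28.071)² + (y − 17.514)² = 68.6143364654²
eq3: (x + 9.510)² + (y + 11.708)² = 22.8129644365²
eq2−eq3, eq2−eq1 (x²,y² cancel):
  -75.162·x − 58.444·y = 3320.291949
  -79.090·x + 56.600·y = -343.844389
det = -75.162·56.600 − -58.444·-79.090 = -8876.505160
x = (3320.291949·56.600 − -58.444·-343.844389) / -8876.505160 = -18.907541
y = (-75.162·-343.844389 − 3320.291949·-79.090) / -8876.505160 = -32.495438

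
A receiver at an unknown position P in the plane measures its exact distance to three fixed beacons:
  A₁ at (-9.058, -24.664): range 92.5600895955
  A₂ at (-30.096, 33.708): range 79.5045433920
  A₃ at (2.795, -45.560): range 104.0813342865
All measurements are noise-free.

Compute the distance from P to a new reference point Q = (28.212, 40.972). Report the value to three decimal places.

eq1: (x + 9.058)² + (y + 24.664)² = 92.5600895955²
eq2: (x + 30.096)² + (y − 33.708)² = 79.5045433920²
eq3: (x − 2.795)² + (y + 45.560)² = 104.0813342865²
eq3−eq2, eq3−eq1 (x²,y² cancel):
  -65.782·x + 158.536·y = 4470.424582
  -23.706·x + 41.792·y = 872.388596
det = -65.782·41.792 − 158.536·-23.706 = 1009.093072
x = (4470.424582·41.792 − 158.536·872.388596) / 1009.093072 = 48.085739
y = (-65.782·872.388596 − 4470.424582·-23.706) / 1009.093072 = 48.150582
|P − Q| = √((48.085739 − 28.212)² + (48.150582 − 40.972)²) = 21.130488

21.130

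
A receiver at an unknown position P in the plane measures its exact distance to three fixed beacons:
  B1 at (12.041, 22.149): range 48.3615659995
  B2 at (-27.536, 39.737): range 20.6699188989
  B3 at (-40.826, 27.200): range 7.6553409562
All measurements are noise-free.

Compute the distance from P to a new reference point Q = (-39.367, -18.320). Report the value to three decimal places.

eq1: (x − 12.041)² + (y − 22.149)² = 48.3615659995²
eq2: (x + 27.536)² + (y − 39.737)² = 20.6699188989²
eq3: (x + 40.826)² + (y − 27.200)² = 7.6553409562²
eq1−eq2, eq1−eq3 (x²,y² cancel):
  -79.154·x + 35.176·y = 3613.292102
  -105.734·x + 10.102·y = 4051.275215
det = -79.154·10.102 − 35.176·-105.734 = 2919.685476
x = (3613.292102·10.102 − 35.176·4051.275215) / 2919.685476 = -36.307397
y = (-79.154·4051.275215 − 3613.292102·-105.734) / 2919.685476 = 21.020480
|P − Q| = √((-36.307397 − -39.367)² + (21.020480 − -18.320)²) = 39.459276

39.459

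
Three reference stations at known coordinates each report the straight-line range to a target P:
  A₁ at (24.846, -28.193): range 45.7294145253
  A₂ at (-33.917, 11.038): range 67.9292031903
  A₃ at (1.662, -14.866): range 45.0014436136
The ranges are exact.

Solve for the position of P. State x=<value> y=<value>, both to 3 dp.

eq1: (x − 24.846)² + (y + 28.193)² = 45.7294145253²
eq2: (x + 33.917)² + (y − 11.038)² = 67.9292031903²
eq3: (x − 1.662)² + (y + 14.866)² = 45.0014436136²
eq1−eq2, eq1−eq3 (x²,y² cancel):
  -117.526·x + 78.462·y = -2663.165925
  -46.368·x + 26.654·y = -1122.359339
det = -117.526·26.654 − 78.462·-46.368 = 505.588012
x = (-2663.165925·26.654 − 78.462·-1122.359339) / 505.588012 = 33.779547
y = (-117.526·-1122.359339 − -2663.165925·-46.368) / 505.588012 = 16.655312

x=33.780 y=16.655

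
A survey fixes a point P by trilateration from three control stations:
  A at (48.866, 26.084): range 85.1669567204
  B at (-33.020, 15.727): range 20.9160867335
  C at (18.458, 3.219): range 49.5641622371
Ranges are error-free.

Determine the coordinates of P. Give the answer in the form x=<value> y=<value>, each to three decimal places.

x=-30.416 y=-5.026

eq1: (x − 48.866)² + (y − 26.084)² = 85.1669567204²
eq2: (x + 33.020)² + (y − 15.727)² = 20.9160867335²
eq3: (x − 18.458)² + (y − 3.219)² = 49.5641622371²
eq3−eq1, eq3−eq2 (x²,y² cancel):
  60.816·x + 45.730·y = -2079.603052
  -102.956·x + 25.016·y = 3005.722698
det = 60.816·25.016 − 45.730·-102.956 = 6229.550936
x = (-2079.603052·25.016 − 45.730·3005.722698) / 6229.550936 = -30.415523
y = (60.816·3005.722698 − -2079.603052·-102.956) / 6229.550936 = -5.026298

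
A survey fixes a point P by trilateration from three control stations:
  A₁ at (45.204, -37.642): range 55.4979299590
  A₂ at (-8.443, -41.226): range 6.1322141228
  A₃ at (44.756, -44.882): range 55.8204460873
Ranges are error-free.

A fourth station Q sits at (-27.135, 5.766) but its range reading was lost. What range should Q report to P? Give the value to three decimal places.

44.463

eq1: (x − 45.204)² + (y + 37.642)² = 55.4979299590²
eq2: (x + 8.443)² + (y + 41.226)² = 6.1322141228²
eq3: (x − 44.756)² + (y + 44.882)² = 55.8204460873²
eq1−eq3, eq1−eq2 (x²,y² cancel):
  -0.896·x − 14.480·y = 521.269708
  -107.294·x − 7.168·y = 1352.961725
det = -0.896·-7.168 − -14.480·-107.294 = -1547.194592
x = (521.269708·-7.168 − -14.480·1352.961725) / -1547.194592 = -10.247208
y = (-0.896·1352.961725 − 521.269708·-107.294) / -1547.194592 = -35.365208
|P − Q| = √((-10.247208 − -27.135)² + (-35.365208 − 5.766)²) = 44.463173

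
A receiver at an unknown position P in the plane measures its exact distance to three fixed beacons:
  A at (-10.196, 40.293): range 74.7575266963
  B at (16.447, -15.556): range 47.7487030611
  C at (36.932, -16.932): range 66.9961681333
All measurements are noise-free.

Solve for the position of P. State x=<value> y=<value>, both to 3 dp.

x=-28.292 y=-32.241

eq1: (x + 10.196)² + (y − 40.293)² = 74.7575266963²
eq2: (x − 16.447)² + (y + 15.556)² = 47.7487030611²
eq3: (x − 36.932)² + (y + 16.932)² = 66.9961681333²
eq2−eq1, eq2−eq3 (x²,y² cancel):
  -53.286·x + 111.698·y = -2093.757834
  40.970·x − 2.752·y = -1070.375598
det = -53.286·-2.752 − 111.698·40.970 = -4429.623988
x = (-2093.757834·-2.752 − 111.698·-1070.375598) / -4429.623988 = -28.291529
y = (-53.286·-1070.375598 − -2093.757834·40.970) / -4429.623988 = -32.241403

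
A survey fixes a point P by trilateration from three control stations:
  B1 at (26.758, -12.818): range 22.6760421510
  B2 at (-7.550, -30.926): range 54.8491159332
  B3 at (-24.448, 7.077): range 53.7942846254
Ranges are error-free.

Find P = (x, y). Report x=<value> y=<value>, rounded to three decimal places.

x=29.281 y=9.717

eq1: (x − 26.758)² + (y + 12.818)² = 22.6760421510²
eq2: (x + 7.550)² + (y + 30.926)² = 54.8491159332²
eq3: (x + 24.448)² + (y − 7.077)² = 53.7942846254²
eq3−eq1, eq3−eq2 (x²,y² cancel):
  102.412·x − 39.790·y = 2612.125226
  33.796·x − 76.006·y = 251.030883
det = 102.412·-76.006 − -39.790·33.796 = -6439.183632
x = (2612.125226·-76.006 − -39.790·251.030883) / -6439.183632 = 29.281456
y = (102.412·251.030883 − 2612.125226·33.796) / -6439.183632 = 9.717196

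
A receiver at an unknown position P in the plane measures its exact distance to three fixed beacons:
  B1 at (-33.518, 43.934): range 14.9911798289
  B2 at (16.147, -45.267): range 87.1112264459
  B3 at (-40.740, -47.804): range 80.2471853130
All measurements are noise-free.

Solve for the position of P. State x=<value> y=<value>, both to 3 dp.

x=-25.853 y=31.050

eq1: (x + 33.518)² + (y − 43.934)² = 14.9911798289²
eq2: (x − 16.147)² + (y + 45.267)² = 87.1112264459²
eq3: (x + 40.740)² + (y + 47.804)² = 80.2471853130²
eq2−eq3, eq2−eq1 (x²,y² cancel):
  -113.774·x − 5.074·y = 2783.898140
  -99.330·x + 178.402·y = 8107.456082
det = -113.774·178.402 − -5.074·-99.330 = -20801.509568
x = (2783.898140·178.402 − -5.074·8107.456082) / -20801.509568 = -25.853423
y = (-113.774·8107.456082 − 2783.898140·-99.330) / -20801.509568 = 31.050300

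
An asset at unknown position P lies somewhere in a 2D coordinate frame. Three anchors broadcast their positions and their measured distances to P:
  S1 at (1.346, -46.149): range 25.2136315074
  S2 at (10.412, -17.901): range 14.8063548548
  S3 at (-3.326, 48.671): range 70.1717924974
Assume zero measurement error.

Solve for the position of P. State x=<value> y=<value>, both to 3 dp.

eq1: (x − 1.346)² + (y + 46.149)² = 25.2136315074²
eq2: (x − 10.412)² + (y + 17.901)² = 14.8063548548²
eq3: (x + 3.326)² + (y − 48.671)² = 70.1717924974²
eq3−eq1, eq3−eq2 (x²,y² cancel):
  9.344·x − 189.640·y = 4039.966649
  27.476·x − 133.144·y = 2753.779346
det = 9.344·-133.144 − -189.640·27.476 = 3966.451104
x = (4039.966649·-133.144 − -189.640·2753.779346) / 3966.451104 = -3.950787
y = (9.344·2753.779346 − 4039.966649·27.476) / 3966.451104 = -21.498011

x=-3.951 y=-21.498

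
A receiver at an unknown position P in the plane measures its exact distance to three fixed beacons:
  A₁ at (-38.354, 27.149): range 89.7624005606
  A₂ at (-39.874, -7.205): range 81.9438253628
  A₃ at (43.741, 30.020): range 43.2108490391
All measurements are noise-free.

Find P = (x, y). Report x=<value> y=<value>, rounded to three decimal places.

eq1: (x + 38.354)² + (y − 27.149)² = 89.7624005606²
eq2: (x + 39.874)² + (y + 7.205)² = 81.9438253628²
eq3: (x − 43.741)² + (y − 30.020)² = 43.2108490391²
eq3−eq1, eq3−eq2 (x²,y² cancel):
  -164.190·x − 5.742·y = -6796.489044
  -167.230·x − 74.450·y = -6020.240620
det = -164.190·-74.450 − -5.742·-167.230 = 11263.710840
x = (-6796.489044·-74.450 − -5.742·-6020.240620) / 11263.710840 = 41.853914
y = (-164.190·-6020.240620 − -6796.489044·-167.230) / 11263.710840 = -13.149623

x=41.854 y=-13.150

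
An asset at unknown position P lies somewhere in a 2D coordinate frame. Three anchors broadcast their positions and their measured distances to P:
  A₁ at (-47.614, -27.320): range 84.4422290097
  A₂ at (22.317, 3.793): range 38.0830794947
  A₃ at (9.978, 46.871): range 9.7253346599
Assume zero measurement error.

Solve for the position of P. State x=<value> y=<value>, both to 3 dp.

eq1: (x + 47.614)² + (y + 27.320)² = 84.4422290097²
eq2: (x − 22.317)² + (y − 3.793)² = 38.0830794947²
eq3: (x − 9.978)² + (y − 46.871)² = 9.7253346599²
eq2−eq1, eq2−eq3 (x²,y² cancel):
  -139.862·x − 62.226·y = -3179.129038
  -24.678·x + 86.156·y = 3139.754597
det = -139.862·86.156 − -62.226·-24.678 = -13585.563700
x = (-3179.129038·86.156 − -62.226·3139.754597) / -13585.563700 = 5.780156
y = (-139.862·3139.754597 − -3179.129038·-24.678) / -13585.563700 = 38.098302

x=5.780 y=38.098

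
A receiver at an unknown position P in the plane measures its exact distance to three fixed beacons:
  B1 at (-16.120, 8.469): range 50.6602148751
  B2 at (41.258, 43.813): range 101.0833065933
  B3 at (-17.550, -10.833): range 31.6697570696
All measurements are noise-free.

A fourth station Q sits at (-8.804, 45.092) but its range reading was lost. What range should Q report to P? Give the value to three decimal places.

87.187

eq1: (x + 16.120)² + (y − 8.469)² = 50.6602148751²
eq2: (x − 41.258)² + (y − 43.813)² = 101.0833065933²
eq3: (x + 17.550)² + (y + 10.833)² = 31.6697570696²
eq1−eq2, eq1−eq3 (x²,y² cancel):
  114.756·x + 70.688·y = -4361.154329
  -2.860·x − 38.604·y = 1657.261886
det = 114.756·-38.604 − 70.688·-2.860 = -4227.872944
x = (-4361.154329·-38.604 − 70.688·1657.261886) / -4227.872944 = -12.112349
y = (114.756·1657.261886 − -4361.154329·-2.860) / -4227.872944 = -42.032447
|P − Q| = √((-12.112349 − -8.804)² + (-42.032447 − 45.092)²) = 87.187237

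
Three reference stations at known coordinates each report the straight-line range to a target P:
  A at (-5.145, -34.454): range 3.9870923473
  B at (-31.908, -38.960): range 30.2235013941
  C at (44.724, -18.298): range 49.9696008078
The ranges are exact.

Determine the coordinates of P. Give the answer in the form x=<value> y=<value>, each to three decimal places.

x=-1.778 y=-36.589

eq1: (x + 5.145)² + (y + 34.454)² = 3.9870923473²
eq2: (x + 31.908)² + (y + 38.960)² = 30.2235013941²
eq3: (x − 44.724)² + (y + 18.298)² = 49.9696008078²
eq1−eq2, eq1−eq3 (x²,y² cancel):
  -53.526·x − 9.012·y = 424.889792
  99.738·x + 32.312·y = -1359.560261
det = -53.526·32.312 − -9.012·99.738 = -830.693256
x = (424.889792·32.312 − -9.012·-1359.560261) / -830.693256 = -1.777650
y = (-53.526·-1359.560261 − 424.889792·99.738) / -830.693256 = -36.588914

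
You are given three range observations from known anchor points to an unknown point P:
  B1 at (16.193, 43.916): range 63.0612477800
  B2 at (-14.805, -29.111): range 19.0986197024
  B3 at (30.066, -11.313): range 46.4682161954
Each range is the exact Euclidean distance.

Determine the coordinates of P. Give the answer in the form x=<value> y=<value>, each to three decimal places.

eq1: (x − 16.193)² + (y − 43.916)² = 63.0612477800²
eq2: (x + 14.805)² + (y + 29.111)² = 19.0986197024²
eq3: (x − 30.066)² + (y + 11.313)² = 46.4682161954²
eq1−eq2, eq1−eq3 (x²,y² cancel):
  -61.996·x − 146.054·y = 2487.773738
  27.746·x − 110.458·y = 658.545875
det = -61.996·-110.458 − -146.054·27.746 = 10900.368452
x = (2487.773738·-110.458 − -146.054·658.545875) / 10900.368452 = -16.385800
y = (-61.996·658.545875 − 2487.773738·27.746) / 10900.368452 = -10.077914

x=-16.386 y=-10.078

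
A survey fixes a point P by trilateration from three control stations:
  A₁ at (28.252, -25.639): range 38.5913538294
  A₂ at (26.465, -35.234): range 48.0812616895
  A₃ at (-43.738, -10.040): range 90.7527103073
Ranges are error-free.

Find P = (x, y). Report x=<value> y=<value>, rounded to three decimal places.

x=44.963 y=9.146

eq1: (x − 28.252)² + (y + 25.639)² = 38.5913538294²
eq2: (x − 26.465)² + (y + 35.234)² = 48.0812616895²
eq3: (x + 43.738)² + (y + 10.040)² = 90.7527103073²
eq2−eq3, eq2−eq1 (x²,y² cancel):
  -140.406·x + 50.388·y = -5852.263439
  3.574·x + 19.190·y = 336.217979
det = -140.406·19.190 − 50.388·3.574 = -2874.477852
x = (-5852.263439·19.190 − 50.388·336.217979) / -2874.477852 = 44.963396
y = (-140.406·336.217979 − -5852.263439·3.574) / -2874.477852 = 9.146368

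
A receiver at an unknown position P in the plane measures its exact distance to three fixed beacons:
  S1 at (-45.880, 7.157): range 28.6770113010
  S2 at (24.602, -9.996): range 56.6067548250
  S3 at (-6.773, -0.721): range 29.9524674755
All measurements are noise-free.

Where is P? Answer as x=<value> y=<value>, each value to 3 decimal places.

eq1: (x + 45.880)² + (y − 7.157)² = 28.6770113010²
eq2: (x − 24.602)² + (y + 9.996)² = 56.6067548250²
eq3: (x + 6.773)² + (y + 0.721)² = 29.9524674755²
eq2−eq3, eq2−eq1 (x²,y² cancel):
  -62.750·x + 18.550·y = 1648.389334
  -140.964·x + 34.306·y = 3832.972344
det = -62.750·34.306 − 18.550·-140.964 = 462.180700
x = (1648.389334·34.306 − 18.550·3832.972344) / 462.180700 = -31.485504
y = (-62.750·3832.972344 − 1648.389334·-140.964) / 462.180700 = -17.645610

x=-31.486 y=-17.646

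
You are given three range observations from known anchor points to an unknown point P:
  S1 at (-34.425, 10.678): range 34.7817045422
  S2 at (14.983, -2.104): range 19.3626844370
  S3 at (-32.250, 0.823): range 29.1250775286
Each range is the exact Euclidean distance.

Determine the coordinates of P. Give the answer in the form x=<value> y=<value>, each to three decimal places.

eq1: (x + 34.425)² + (y − 10.678)² = 34.7817045422²
eq2: (x − 14.983)² + (y + 2.104)² = 19.3626844370²
eq3: (x + 32.250)² + (y − 0.823)² = 29.1250775286²
eq3−eq2, eq3−eq1 (x²,y² cancel):
  94.466·x − 5.854·y = -338.466132
  -4.350·x + 19.710·y = -103.136350
det = 94.466·19.710 − -5.854·-4.350 = 1836.459960
x = (-338.466132·19.710 − -5.854·-103.136350) / 1836.459960 = -3.961386
y = (94.466·-103.136350 − -338.466132·-4.350) / 1836.459960 = -6.106970

x=-3.961 y=-6.107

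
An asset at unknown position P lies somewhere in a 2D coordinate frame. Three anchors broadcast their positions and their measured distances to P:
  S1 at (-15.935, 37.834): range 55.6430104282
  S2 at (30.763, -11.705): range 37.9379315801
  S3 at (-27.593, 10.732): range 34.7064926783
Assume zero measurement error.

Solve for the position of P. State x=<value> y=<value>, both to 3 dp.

x=-6.796 y=-17.053

eq1: (x + 15.935)² + (y − 37.834)² = 55.6430104282²
eq2: (x − 30.763)² + (y + 11.705)² = 37.9379315801²
eq3: (x + 27.593)² + (y − 10.732)² = 34.7064926783²
eq3−eq1, eq3−eq2 (x²,y² cancel):
  23.316·x + 54.204·y = -1082.817667
  116.712·x − 44.874·y = -27.926298
det = 23.316·-44.874 − 54.204·116.712 = -7372.539432
x = (-1082.817667·-44.874 − 54.204·-27.926298) / -7372.539432 = -6.796041
y = (23.316·-27.926298 − -1082.817667·116.712) / -7372.539432 = -17.053376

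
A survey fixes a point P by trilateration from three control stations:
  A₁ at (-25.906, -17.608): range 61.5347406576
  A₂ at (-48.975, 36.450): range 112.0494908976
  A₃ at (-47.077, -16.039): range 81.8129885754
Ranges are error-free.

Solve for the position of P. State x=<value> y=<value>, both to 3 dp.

eq1: (x + 25.906)² + (y + 17.608)² = 61.5347406576²
eq2: (x + 48.975)² + (y − 36.450)² = 112.0494908976²
eq3: (x + 47.077)² + (y + 16.039)² = 81.8129885754²
eq2−eq3, eq2−eq1 (x²,y² cancel):
  3.796·x − 104.978·y = 4608.063636
  46.138·x − 108.116·y = 6022.573478
det = 3.796·-108.116 − -104.978·46.138 = 4433.066628
x = (4608.063636·-108.116 − -104.978·6022.573478) / 4433.066628 = 30.234671
y = (3.796·6022.573478 − 4608.063636·46.138) / 4433.066628 = -42.802233

x=30.235 y=-42.802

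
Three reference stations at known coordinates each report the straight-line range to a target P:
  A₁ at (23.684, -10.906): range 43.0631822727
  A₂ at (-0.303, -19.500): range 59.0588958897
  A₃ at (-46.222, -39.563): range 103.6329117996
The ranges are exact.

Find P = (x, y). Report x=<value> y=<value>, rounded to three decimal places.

eq1: (x − 23.684)² + (y + 10.906)² = 43.0631822727²
eq2: (x + 0.303)² + (y + 19.500)² = 59.0588958897²
eq3: (x + 46.222)² + (y + 39.563)² = 103.6329117996²
eq3−eq1, eq3−eq2 (x²,y² cancel):
  139.812·x + 57.314·y = 5863.511180
  91.838·x + 40.126·y = 3930.464780
det = 139.812·40.126 − 57.314·91.838 = 346.493180
x = (5863.511180·40.126 − 57.314·3930.464780) / 346.493180 = 28.885392
y = (139.812·3930.464780 − 5863.511180·91.838) / 346.493180 = 31.841903

x=28.885 y=31.842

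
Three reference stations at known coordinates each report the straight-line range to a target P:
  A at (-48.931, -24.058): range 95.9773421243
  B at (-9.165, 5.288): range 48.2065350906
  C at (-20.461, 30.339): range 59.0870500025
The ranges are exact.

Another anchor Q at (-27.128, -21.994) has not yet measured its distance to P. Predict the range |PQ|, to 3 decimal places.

eq1: (x + 48.931)² + (y + 24.058)² = 95.9773421243²
eq2: (x + 9.165)² + (y − 5.288)² = 48.2065350906²
eq3: (x + 20.461)² + (y − 30.339)² = 59.0870500025²
eq3−eq2, eq3−eq1 (x²,y² cancel):
  22.592·x − 50.102·y = -59.737820
  -56.940·x − 108.794·y = -4086.448040
det = 22.592·-108.794 − -50.102·-56.940 = -5310.681928
x = (-59.737820·-108.794 − -50.102·-4086.448040) / -5310.681928 = 37.328559
y = (22.592·-4086.448040 − -59.737820·-56.940) / -5310.681928 = 18.024522
|P − Q| = √((37.328559 − -27.128)² + (18.024522 − -21.994)²) = 75.869165

75.869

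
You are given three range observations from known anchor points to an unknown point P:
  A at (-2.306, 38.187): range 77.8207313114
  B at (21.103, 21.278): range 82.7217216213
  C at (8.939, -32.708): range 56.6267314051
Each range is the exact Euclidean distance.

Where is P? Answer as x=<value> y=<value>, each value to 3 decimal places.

x=-47.210 y=-25.371

eq1: (x + 2.306)² + (y − 38.187)² = 77.8207313114²
eq2: (x − 21.103)² + (y − 21.278)² = 82.7217216213²
eq3: (x − 8.939)² + (y + 32.708)² = 56.6267314051²
eq2−eq3, eq2−eq1 (x²,y² cancel):
  -24.328·x − 107.972·y = 3887.925610
  -46.818·x + 33.818·y = 1352.291718
det = -24.328·33.818 − -107.972·-46.818 = -5877.757400
x = (3887.925610·33.818 − -107.972·1352.291718) / -5877.757400 = -47.210439
y = (-24.328·1352.291718 − 3887.925610·-46.818) / -5877.757400 = -25.371300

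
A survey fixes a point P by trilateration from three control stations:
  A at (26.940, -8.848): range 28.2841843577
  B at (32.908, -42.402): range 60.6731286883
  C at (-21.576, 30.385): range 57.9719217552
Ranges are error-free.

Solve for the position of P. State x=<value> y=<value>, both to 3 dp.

x=35.108 y=18.231

eq1: (x − 26.940)² + (y + 8.848)² = 28.2841843577²
eq2: (x − 32.908)² + (y + 42.402)² = 60.6731286883²
eq3: (x + 21.576)² + (y − 30.385)² = 57.9719217552²
eq2−eq1, eq2−eq3 (x²,y² cancel):
  -11.936·x + 67.108·y = 804.418096
  -108.968·x + 145.574·y = -1171.609234
det = -11.936·145.574 − 67.108·-108.968 = 5575.053280
x = (804.418096·145.574 − 67.108·-1171.609234) / 5575.053280 = 35.107595
y = (-11.936·-1171.609234 − 804.418096·-108.968) / 5575.053280 = 18.231244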